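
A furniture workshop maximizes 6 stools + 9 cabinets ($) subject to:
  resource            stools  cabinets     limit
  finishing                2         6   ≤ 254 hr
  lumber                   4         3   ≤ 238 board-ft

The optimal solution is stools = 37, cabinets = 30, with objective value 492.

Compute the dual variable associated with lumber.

At the optimum: finishing uses 254 of 254 (binding); lumber uses 238 of 238 (binding).
From A_Bᵀ y = c: 2·y_finishing + 4·y_lumber = 6; 6·y_finishing + 3·y_lumber = 9.
→ y_finishing = 1 and y_lumber = 1.
Shadow price of lumber = 1.

1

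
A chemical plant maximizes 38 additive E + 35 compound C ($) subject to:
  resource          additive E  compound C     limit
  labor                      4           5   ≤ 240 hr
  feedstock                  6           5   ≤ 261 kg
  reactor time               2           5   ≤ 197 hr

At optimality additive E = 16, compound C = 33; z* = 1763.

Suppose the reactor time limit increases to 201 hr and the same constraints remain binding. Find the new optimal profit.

Binding: feedstock and reactor time. Non-binding: labor (11 unused).
By complementary slackness, y = 0 for the non-binding constraint.
Dual feasibility on the basic columns requires 6·y_feedstock + 2·y_reactor time = 38, 5·y_feedstock + 5·y_reactor time = 35.
This yields shadow prices y_feedstock = 6, y_reactor time = 1.
Δz = y_reactor time·Δb = 1 × (4) = 4, so new z* = 1763 + 4 = 1767.

1767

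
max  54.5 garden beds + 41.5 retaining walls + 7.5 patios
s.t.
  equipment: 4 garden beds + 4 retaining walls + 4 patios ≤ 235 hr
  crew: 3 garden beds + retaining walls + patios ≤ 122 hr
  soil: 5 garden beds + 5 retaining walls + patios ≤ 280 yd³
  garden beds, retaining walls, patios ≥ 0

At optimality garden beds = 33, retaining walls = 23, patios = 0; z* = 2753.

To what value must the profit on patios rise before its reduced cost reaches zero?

13.5

At the optimum: equipment uses 224 of 235 (slack = 11); crew uses 122 of 122 (binding); soil uses 280 of 280 (binding).
Since equipment is not tight, its dual is 0.
Dual feasibility on the basic columns requires 3·y_crew + 5·y_soil = 54.5, 1·y_crew + 5·y_soil = 41.5.
This yields shadow prices y_crew = 6.5, y_soil = 7.
patios enters the basis when its profit ≥ yᵀa₃ = 6.5·1 + 7·1 = 13.5.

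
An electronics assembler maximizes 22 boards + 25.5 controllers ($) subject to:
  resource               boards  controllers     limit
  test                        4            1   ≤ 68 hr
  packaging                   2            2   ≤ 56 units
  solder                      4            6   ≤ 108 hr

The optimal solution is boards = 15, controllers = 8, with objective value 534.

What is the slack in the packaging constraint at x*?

packaging used = 2·15 + 2·8 = 46; slack = 56 − 46 = 10.

10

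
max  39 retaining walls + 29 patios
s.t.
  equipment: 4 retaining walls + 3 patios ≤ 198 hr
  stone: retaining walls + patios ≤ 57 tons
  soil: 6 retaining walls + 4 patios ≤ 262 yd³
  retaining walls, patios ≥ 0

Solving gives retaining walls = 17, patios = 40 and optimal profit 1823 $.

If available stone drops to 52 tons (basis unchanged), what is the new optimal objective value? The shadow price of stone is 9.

1778

Δb = -5, so new z* = 1823 + (9)·(-5) = 1823 − 45 = 1778.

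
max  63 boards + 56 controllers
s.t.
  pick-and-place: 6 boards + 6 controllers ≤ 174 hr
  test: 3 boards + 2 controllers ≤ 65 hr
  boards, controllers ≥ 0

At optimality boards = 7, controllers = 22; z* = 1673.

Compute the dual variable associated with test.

7

Both pick-and-place and test are binding at x*.
From A_Bᵀ y = c: 6·y_pick-and-place + 3·y_test = 63; 6·y_pick-and-place + 2·y_test = 56.
→ y_pick-and-place = 7 and y_test = 7.
Shadow price of test = 7.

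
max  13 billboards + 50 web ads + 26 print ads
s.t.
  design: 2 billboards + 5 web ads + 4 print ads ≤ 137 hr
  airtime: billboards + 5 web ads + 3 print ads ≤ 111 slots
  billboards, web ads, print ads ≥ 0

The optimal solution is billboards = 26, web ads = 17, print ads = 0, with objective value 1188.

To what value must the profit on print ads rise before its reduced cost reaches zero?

33

Check each constraint at x*: design 137/137 (tight); airtime 111/111 (tight).
From A_Bᵀ y = c: 2·y_design + 1·y_airtime = 13; 5·y_design + 5·y_airtime = 50.
This yields shadow prices y_design = 3, y_airtime = 7.
print ads enters the basis when its profit ≥ yᵀa₃ = 3·4 + 7·3 = 33.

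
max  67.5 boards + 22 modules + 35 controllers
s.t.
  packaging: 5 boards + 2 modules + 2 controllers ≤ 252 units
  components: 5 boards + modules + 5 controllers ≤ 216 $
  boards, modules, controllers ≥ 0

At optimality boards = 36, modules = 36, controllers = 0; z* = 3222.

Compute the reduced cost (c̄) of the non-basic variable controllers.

Both packaging and components are binding at x*.
Dual feasibility on the basic columns requires 5·y_packaging + 5·y_components = 67.5, 2·y_packaging + 1·y_components = 22.
Solving: y_packaging = 8.5, y_components = 5.
Reduced cost of controllers: c₃ − yᵀa₃ = 35 − (8.5·2 + 5·5) = 35 − 42 = -7.

-7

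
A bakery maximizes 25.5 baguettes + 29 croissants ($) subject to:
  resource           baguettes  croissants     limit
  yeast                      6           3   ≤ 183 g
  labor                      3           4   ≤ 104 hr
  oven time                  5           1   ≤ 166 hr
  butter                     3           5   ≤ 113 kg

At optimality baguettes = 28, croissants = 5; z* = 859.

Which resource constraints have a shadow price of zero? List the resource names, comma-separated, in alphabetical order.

yeast: 183/183 (binding)
labor: 104/104 (binding)
oven time: 145/166 (slack 21)
butter: 109/113 (slack 4)
By complementary slackness, a constraint with positive slack has shadow price 0 → butter, oven time.

butter, oven time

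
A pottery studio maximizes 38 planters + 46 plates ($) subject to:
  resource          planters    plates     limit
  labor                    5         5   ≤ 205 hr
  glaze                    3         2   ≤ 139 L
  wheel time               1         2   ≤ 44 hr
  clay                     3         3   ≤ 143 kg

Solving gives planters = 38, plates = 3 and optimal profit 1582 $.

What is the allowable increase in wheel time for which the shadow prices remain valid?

38

Binding constraints: labor, wheel time. The basis is B = [[5,5],[1,2]] with det 5.
Per unit increase in wheel time, x* moves by d = (-1, 1).
The basis stays optimal until planters reaches 0; allowable increase = 38 hr.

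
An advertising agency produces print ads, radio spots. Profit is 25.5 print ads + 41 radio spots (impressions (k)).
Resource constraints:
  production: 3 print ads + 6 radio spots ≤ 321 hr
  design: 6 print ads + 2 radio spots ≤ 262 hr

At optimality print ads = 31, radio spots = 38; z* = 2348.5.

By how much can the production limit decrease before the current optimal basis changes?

Binding constraints: production, design. The basis is B = [[3,6],[6,2]] with det -30.
Per unit decrease in production, x* moves by d = (0.0667, -0.2).
The basis stays optimal until radio spots reaches 0; allowable decrease = 190 hr.

190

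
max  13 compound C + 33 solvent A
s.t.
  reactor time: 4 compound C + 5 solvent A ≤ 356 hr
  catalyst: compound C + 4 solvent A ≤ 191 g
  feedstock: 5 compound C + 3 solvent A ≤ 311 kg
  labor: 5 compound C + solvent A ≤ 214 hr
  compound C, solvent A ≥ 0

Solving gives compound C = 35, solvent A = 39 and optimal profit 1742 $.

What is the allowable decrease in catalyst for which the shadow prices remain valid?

148.2

Binding constraints: catalyst, labor. The basis is B = [[1,4],[5,1]] with det -19.
Per unit decrease in catalyst, x* moves by d = (0.0526, -0.2632).
The basis stays optimal until solvent A reaches 0; allowable decrease = 148.2 g.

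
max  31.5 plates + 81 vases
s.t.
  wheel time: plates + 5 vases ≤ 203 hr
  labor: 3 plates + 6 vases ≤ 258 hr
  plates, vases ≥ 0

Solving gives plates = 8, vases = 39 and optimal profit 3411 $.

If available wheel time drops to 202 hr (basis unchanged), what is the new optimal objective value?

Check each constraint at x*: wheel time 203/203 (tight); labor 258/258 (tight).
From A_Bᵀ y = c: 1·y_wheel time + 3·y_labor = 31.5; 5·y_wheel time + 6·y_labor = 81.
Solving: y_wheel time = 6, y_labor = 8.5.
Δz = y_wheel time·Δb = 6 × (-1) = -6, so new z* = 3411 − 6 = 3405.

3405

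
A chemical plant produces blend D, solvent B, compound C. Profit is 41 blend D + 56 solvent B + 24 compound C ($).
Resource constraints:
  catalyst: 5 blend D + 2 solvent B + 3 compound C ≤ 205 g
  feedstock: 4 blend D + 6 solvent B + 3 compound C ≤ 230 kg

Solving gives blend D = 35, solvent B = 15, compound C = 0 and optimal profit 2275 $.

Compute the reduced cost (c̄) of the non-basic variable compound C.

At the optimum: catalyst uses 205 of 205 (binding); feedstock uses 230 of 230 (binding).
Dual feasibility on the basic columns requires 5·y_catalyst + 4·y_feedstock = 41, 2·y_catalyst + 6·y_feedstock = 56.
This yields shadow prices y_catalyst = 1, y_feedstock = 9.
Reduced cost of compound C: c₃ − yᵀa₃ = 24 − (1·3 + 9·3) = 24 − 30 = -6.

-6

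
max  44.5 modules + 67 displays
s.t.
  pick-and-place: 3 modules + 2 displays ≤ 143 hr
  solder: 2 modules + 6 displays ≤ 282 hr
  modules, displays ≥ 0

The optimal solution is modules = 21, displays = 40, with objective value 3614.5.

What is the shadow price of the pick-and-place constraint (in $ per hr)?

9.5

Both pick-and-place and solder are binding at x*.
From A_Bᵀ y = c: 3·y_pick-and-place + 2·y_solder = 44.5; 2·y_pick-and-place + 6·y_solder = 67.
Solving: y_pick-and-place = 9.5, y_solder = 8.
Shadow price of pick-and-place = 9.5.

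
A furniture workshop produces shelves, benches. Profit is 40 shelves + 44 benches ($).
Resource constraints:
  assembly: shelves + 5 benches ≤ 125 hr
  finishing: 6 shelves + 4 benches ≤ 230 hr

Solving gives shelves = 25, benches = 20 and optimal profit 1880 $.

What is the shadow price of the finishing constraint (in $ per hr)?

Both assembly and finishing are binding at x*.
Dual feasibility on the basic columns requires 1·y_assembly + 6·y_finishing = 40, 5·y_assembly + 4·y_finishing = 44.
Solving: y_assembly = 4, y_finishing = 6.
Shadow price of finishing = 6.

6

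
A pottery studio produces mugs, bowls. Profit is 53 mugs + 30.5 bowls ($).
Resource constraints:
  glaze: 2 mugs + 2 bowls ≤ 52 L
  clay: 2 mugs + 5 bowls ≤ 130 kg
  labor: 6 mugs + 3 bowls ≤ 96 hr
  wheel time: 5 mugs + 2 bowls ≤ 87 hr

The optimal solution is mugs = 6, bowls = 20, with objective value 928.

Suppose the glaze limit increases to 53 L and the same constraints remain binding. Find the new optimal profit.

Binding: glaze and labor. Non-binding: clay (18 unused), wheel time (17 unused).
By complementary slackness, y = 0 for the non-binding constraints.
The binding rows give the dual system: 2·y_glaze + 6·y_labor = 53 and 2·y_glaze + 3·y_labor = 30.5.
Solving: y_glaze = 4, y_labor = 7.5.
Δz = y_glaze·Δb = 4 × (1) = 4, so new z* = 928 + 4 = 932.

932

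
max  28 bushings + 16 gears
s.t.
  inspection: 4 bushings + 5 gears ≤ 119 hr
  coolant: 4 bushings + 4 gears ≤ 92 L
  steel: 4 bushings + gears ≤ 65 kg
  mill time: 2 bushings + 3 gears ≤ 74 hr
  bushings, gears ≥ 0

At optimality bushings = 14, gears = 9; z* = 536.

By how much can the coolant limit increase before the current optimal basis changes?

Binding constraints: coolant, steel. The basis is B = [[4,4],[4,1]] with det -12.
Per unit increase in coolant, x* moves by d = (-0.0833, 0.3333).
The basis stays optimal until inspection becomes binding; allowable increase = 13.5 L.

13.5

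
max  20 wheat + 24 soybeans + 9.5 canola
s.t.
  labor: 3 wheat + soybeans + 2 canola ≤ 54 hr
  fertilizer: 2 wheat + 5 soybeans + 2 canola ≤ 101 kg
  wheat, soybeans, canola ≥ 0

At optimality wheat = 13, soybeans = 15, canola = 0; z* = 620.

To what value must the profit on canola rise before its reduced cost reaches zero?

Check each constraint at x*: labor 54/54 (tight); fertilizer 101/101 (tight).
The binding rows give the dual system: 3·y_labor + 2·y_fertilizer = 20 and 1·y_labor + 5·y_fertilizer = 24.
→ y_labor = 4 and y_fertilizer = 4.
canola enters the basis when its profit ≥ yᵀa₃ = 4·2 + 4·2 = 16.

16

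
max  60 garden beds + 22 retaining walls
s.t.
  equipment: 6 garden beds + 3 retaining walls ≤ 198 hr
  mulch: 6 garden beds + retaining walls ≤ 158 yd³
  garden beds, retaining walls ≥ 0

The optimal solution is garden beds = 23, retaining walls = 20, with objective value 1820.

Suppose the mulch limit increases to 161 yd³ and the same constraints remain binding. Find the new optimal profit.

Both equipment and mulch are binding at x*.
Dual feasibility on the basic columns requires 6·y_equipment + 6·y_mulch = 60, 3·y_equipment + 1·y_mulch = 22.
This yields shadow prices y_equipment = 6, y_mulch = 4.
Δz = y_mulch·Δb = 4 × (3) = 12, so new z* = 1820 + 12 = 1832.

1832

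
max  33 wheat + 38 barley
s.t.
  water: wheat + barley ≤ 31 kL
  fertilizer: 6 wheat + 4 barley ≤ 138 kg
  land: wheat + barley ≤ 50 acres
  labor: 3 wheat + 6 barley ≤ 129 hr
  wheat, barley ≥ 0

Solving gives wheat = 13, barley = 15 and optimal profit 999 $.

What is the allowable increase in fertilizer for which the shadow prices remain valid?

24

Binding constraints: fertilizer, labor. The basis is B = [[6,4],[3,6]] with det 24.
Per unit increase in fertilizer, x* moves by d = (0.25, -0.125).
The basis stays optimal until water becomes binding; allowable increase = 24 kg.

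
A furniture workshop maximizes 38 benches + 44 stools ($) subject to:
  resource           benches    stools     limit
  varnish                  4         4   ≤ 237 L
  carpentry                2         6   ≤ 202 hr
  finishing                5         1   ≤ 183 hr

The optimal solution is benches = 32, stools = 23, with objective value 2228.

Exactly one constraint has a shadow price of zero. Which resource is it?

varnish: 220/237 (slack 17)
carpentry: 202/202 (binding)
finishing: 183/183 (binding)
By complementary slackness, a constraint with positive slack has shadow price 0 → varnish.

varnish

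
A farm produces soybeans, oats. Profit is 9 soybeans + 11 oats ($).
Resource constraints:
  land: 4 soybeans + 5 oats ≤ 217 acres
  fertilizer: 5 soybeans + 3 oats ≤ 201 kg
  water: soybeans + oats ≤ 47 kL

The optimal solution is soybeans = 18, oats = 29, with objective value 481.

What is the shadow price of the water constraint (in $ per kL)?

Check each constraint at x*: land 217/217 (tight); fertilizer 177/201 (slack 24); water 47/47 (tight).
Slack constraints have shadow price 0 (complementary slackness).
Dual feasibility on the basic columns requires 4·y_land + 1·y_water = 9, 5·y_land + 1·y_water = 11.
This yields shadow prices y_land = 2, y_water = 1.
Shadow price of water = 1.

1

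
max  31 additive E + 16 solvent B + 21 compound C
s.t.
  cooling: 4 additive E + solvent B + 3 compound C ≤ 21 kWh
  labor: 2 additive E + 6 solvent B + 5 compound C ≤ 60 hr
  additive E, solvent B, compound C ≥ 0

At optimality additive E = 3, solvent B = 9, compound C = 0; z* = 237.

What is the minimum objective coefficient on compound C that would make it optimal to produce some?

Check each constraint at x*: cooling 21/21 (tight); labor 60/60 (tight).
From A_Bᵀ y = c: 4·y_cooling + 2·y_labor = 31; 1·y_cooling + 6·y_labor = 16.
Solving: y_cooling = 7, y_labor = 1.5.
compound C enters the basis when its profit ≥ yᵀa₃ = 7·3 + 1.5·5 = 28.5.

28.5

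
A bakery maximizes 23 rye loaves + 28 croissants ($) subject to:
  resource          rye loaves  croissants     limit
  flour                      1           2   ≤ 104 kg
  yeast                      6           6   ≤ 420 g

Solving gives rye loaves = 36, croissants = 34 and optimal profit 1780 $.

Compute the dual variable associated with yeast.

3

Check each constraint at x*: flour 104/104 (tight); yeast 420/420 (tight).
Dual feasibility on the basic columns requires 1·y_flour + 6·y_yeast = 23, 2·y_flour + 6·y_yeast = 28.
Solving: y_flour = 5, y_yeast = 3.
Shadow price of yeast = 3.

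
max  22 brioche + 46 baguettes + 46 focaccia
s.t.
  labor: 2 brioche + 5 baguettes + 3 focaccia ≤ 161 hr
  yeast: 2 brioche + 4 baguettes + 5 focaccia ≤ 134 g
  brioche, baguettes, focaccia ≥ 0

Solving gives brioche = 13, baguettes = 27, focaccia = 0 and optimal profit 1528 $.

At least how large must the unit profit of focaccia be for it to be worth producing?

51

Check each constraint at x*: labor 161/161 (tight); yeast 134/134 (tight).
From A_Bᵀ y = c: 2·y_labor + 2·y_yeast = 22; 5·y_labor + 4·y_yeast = 46.
→ y_labor = 2 and y_yeast = 9.
focaccia enters the basis when its profit ≥ yᵀa₃ = 2·3 + 9·5 = 51.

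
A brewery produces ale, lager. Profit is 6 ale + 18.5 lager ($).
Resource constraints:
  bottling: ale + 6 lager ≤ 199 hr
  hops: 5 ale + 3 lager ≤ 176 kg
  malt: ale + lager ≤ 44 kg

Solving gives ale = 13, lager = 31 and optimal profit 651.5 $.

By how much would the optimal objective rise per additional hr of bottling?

2.5

Check each constraint at x*: bottling 199/199 (tight); hops 158/176 (slack 18); malt 44/44 (tight).
By complementary slackness, y = 0 for the non-binding constraint.
From A_Bᵀ y = c: 1·y_bottling + 1·y_malt = 6; 6·y_bottling + 1·y_malt = 18.5.
Solving: y_bottling = 2.5, y_malt = 3.5.
Shadow price of bottling = 2.5.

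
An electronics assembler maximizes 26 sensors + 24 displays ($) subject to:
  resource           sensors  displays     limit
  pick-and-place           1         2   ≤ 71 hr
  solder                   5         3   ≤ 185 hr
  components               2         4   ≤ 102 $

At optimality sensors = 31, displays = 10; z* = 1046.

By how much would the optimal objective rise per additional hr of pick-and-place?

0

Binding: solder and components. Non-binding: pick-and-place (20 unused).
Slack constraints have shadow price 0 (complementary slackness).
Dual feasibility on the basic columns requires 5·y_solder + 2·y_components = 26, 3·y_solder + 4·y_components = 24.
→ y_solder = 4 and y_components = 3.
Shadow price of pick-and-place = 0.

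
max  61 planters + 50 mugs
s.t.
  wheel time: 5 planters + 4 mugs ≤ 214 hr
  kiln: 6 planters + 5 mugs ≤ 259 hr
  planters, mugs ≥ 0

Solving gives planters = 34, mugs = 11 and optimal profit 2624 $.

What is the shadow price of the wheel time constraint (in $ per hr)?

5

Check each constraint at x*: wheel time 214/214 (tight); kiln 259/259 (tight).
From A_Bᵀ y = c: 5·y_wheel time + 6·y_kiln = 61; 4·y_wheel time + 5·y_kiln = 50.
Solving: y_wheel time = 5, y_kiln = 6.
Shadow price of wheel time = 5.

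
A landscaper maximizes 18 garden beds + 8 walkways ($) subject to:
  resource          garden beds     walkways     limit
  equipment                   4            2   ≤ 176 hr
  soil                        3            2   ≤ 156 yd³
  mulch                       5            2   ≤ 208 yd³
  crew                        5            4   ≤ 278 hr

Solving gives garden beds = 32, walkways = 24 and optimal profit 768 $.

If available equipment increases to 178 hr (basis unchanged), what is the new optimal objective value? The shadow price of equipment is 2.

772

Δb = 2, so new z* = 768 + (2)·(2) = 768 + 4 = 772.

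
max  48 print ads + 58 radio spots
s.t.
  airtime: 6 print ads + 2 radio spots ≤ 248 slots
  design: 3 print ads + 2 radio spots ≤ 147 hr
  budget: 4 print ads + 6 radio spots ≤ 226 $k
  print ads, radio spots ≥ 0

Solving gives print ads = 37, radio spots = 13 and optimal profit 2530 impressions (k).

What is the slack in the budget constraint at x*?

0

budget used = 4·37 + 6·13 = 226; slack = 226 − 226 = 0.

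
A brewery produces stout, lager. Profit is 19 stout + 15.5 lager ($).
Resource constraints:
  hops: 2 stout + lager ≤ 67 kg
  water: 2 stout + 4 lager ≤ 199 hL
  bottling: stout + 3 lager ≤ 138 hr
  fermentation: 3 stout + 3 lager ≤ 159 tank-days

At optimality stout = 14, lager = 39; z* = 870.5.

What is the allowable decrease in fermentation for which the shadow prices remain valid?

Binding constraints: hops, fermentation. The basis is B = [[2,1],[3,3]] with det 3.
Per unit decrease in fermentation, x* moves by d = (0.3333, -0.6667).
The basis stays optimal until lager reaches 0; allowable decrease = 58.5 tank-days.

58.5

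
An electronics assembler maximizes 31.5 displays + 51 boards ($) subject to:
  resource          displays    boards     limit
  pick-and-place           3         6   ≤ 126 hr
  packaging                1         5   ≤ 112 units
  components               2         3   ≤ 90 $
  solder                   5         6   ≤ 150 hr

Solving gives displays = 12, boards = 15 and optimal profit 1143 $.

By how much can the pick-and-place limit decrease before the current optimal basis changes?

Binding constraints: pick-and-place, solder. The basis is B = [[3,6],[5,6]] with det -12.
Per unit decrease in pick-and-place, x* moves by d = (0.5, -0.4167).
The basis stays optimal until boards reaches 0; allowable decrease = 36 hr.

36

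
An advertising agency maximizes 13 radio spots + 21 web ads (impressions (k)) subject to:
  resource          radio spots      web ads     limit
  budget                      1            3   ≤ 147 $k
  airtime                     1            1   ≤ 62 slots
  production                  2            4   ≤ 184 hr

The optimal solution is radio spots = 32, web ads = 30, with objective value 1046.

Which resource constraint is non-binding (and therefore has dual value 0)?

budget: 122/147 (slack 25)
airtime: 62/62 (binding)
production: 184/184 (binding)
By complementary slackness, a constraint with positive slack has shadow price 0 → budget.

budget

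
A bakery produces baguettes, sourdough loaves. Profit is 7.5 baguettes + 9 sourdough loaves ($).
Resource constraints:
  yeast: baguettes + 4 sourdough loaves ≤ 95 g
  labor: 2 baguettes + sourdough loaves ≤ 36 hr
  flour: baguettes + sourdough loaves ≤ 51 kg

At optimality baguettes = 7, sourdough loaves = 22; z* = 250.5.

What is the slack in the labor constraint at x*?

0

labor used = 2·7 + 1·22 = 36; slack = 36 − 36 = 0.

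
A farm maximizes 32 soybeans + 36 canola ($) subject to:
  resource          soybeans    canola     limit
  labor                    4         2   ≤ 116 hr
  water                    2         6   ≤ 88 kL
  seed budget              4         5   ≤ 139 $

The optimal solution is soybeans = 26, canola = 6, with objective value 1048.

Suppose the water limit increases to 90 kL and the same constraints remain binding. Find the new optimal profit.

1056

Check each constraint at x*: labor 116/116 (tight); water 88/88 (tight); seed budget 134/139 (slack 5).
Since seed budget is not tight, its dual is 0.
From A_Bᵀ y = c: 4·y_labor + 2·y_water = 32; 2·y_labor + 6·y_water = 36.
This yields shadow prices y_labor = 6, y_water = 4.
Δz = y_water·Δb = 4 × (2) = 8, so new z* = 1048 + 8 = 1056.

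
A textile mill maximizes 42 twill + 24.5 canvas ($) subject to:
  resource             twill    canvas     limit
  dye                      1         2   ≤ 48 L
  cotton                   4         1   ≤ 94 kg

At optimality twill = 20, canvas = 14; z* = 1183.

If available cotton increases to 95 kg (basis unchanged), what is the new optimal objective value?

1191.5

At the optimum: dye uses 48 of 48 (binding); cotton uses 94 of 94 (binding).
Dual feasibility on the basic columns requires 1·y_dye + 4·y_cotton = 42, 2·y_dye + 1·y_cotton = 24.5.
Solving: y_dye = 8, y_cotton = 8.5.
Δz = y_cotton·Δb = 8.5 × (1) = 8.5, so new z* = 1183 + 8.5 = 1191.5.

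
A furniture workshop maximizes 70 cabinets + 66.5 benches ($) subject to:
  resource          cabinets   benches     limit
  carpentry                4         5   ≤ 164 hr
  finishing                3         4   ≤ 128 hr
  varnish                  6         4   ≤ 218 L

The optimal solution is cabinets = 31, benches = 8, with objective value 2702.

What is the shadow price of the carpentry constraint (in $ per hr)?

8.5

Check each constraint at x*: carpentry 164/164 (tight); finishing 125/128 (slack 3); varnish 218/218 (tight).
Slack constraints have shadow price 0 (complementary slackness).
From A_Bᵀ y = c: 4·y_carpentry + 6·y_varnish = 70; 5·y_carpentry + 4·y_varnish = 66.5.
Solving: y_carpentry = 8.5, y_varnish = 6.
Shadow price of carpentry = 8.5.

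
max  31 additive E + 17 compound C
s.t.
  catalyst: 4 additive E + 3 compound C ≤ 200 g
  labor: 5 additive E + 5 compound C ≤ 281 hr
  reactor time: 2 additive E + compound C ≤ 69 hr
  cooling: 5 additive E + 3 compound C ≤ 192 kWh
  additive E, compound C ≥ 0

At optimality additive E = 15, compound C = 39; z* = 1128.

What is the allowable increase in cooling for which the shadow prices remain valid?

Binding constraints: reactor time, cooling. The basis is B = [[2,1],[5,3]] with det 1.
Per unit increase in cooling, x* moves by d = (-1, 2).
The basis stays optimal until labor becomes binding; allowable increase = 2.2 kWh.

2.2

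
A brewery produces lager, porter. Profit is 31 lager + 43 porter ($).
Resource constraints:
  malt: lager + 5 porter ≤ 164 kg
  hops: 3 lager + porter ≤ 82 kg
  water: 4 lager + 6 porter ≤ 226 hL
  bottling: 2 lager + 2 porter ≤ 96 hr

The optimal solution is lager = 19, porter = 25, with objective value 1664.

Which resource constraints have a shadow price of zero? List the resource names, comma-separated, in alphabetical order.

malt: 144/164 (slack 20)
hops: 82/82 (binding)
water: 226/226 (binding)
bottling: 88/96 (slack 8)
By complementary slackness, a constraint with positive slack has shadow price 0 → bottling, malt.

bottling, malt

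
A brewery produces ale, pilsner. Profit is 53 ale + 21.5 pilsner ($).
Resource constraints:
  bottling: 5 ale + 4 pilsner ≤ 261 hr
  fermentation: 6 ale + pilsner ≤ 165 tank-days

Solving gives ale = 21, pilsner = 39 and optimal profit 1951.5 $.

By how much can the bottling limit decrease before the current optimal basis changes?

123.5

Binding constraints: bottling, fermentation. The basis is B = [[5,4],[6,1]] with det -19.
Per unit decrease in bottling, x* moves by d = (0.0526, -0.3158).
The basis stays optimal until pilsner reaches 0; allowable decrease = 123.5 hr.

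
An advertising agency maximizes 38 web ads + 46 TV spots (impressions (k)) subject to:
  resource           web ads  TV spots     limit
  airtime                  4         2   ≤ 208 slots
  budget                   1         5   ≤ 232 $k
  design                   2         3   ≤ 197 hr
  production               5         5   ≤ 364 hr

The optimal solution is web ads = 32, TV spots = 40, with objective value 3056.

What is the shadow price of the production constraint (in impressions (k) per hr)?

0

At the optimum: airtime uses 208 of 208 (binding); budget uses 232 of 232 (binding); design uses 184 of 197 (slack = 13); production uses 360 of 364 (slack = 4).
By complementary slackness, y = 0 for the non-binding constraints.
Dual feasibility on the basic columns requires 4·y_airtime + 1·y_budget = 38, 2·y_airtime + 5·y_budget = 46.
Solving: y_airtime = 8, y_budget = 6.
Shadow price of production = 0.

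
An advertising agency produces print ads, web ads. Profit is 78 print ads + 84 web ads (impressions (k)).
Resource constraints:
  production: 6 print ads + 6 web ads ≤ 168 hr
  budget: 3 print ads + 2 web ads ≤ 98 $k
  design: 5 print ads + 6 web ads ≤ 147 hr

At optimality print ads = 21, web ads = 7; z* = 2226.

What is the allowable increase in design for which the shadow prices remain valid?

21

Binding constraints: production, design. The basis is B = [[6,6],[5,6]] with det 6.
Per unit increase in design, x* moves by d = (-1, 1).
The basis stays optimal until print ads reaches 0; allowable increase = 21 hr.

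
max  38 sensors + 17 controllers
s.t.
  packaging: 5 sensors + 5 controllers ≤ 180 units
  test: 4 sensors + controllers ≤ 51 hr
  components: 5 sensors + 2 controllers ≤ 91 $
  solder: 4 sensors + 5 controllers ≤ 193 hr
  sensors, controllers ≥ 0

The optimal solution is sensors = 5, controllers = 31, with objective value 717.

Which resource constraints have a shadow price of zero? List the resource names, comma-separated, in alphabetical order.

packaging: 180/180 (binding)
test: 51/51 (binding)
components: 87/91 (slack 4)
solder: 175/193 (slack 18)
By complementary slackness, a constraint with positive slack has shadow price 0 → components, solder.

components, solder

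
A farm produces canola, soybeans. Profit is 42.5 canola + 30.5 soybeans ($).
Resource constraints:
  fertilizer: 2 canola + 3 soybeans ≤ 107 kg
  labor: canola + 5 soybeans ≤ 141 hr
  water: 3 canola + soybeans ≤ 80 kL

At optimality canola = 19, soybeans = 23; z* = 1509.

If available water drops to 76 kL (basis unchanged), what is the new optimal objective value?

1471

At the optimum: fertilizer uses 107 of 107 (binding); labor uses 134 of 141 (slack = 7); water uses 80 of 80 (binding).
Slack constraints have shadow price 0 (complementary slackness).
From A_Bᵀ y = c: 2·y_fertilizer + 3·y_water = 42.5; 3·y_fertilizer + 1·y_water = 30.5.
Solving: y_fertilizer = 7, y_water = 9.5.
Δz = y_water·Δb = 9.5 × (-4) = -38, so new z* = 1509 − 38 = 1471.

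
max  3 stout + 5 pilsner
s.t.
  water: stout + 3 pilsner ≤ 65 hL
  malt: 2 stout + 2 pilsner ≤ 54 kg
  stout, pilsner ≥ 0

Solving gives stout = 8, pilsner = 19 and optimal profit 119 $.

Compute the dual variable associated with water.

1

Check each constraint at x*: water 65/65 (tight); malt 54/54 (tight).
From A_Bᵀ y = c: 1·y_water + 2·y_malt = 3; 3·y_water + 2·y_malt = 5.
→ y_water = 1 and y_malt = 1.
Shadow price of water = 1.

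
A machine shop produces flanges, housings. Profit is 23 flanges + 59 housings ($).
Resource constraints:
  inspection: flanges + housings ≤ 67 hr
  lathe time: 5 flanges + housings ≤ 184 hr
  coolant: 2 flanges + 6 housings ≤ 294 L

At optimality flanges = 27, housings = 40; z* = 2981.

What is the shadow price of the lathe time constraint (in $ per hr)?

Binding: inspection and coolant. Non-binding: lathe time (9 unused).
Slack constraints have shadow price 0 (complementary slackness).
Dual feasibility on the basic columns requires 1·y_inspection + 2·y_coolant = 23, 1·y_inspection + 6·y_coolant = 59.
→ y_inspection = 5 and y_coolant = 9.
Shadow price of lathe time = 0.

0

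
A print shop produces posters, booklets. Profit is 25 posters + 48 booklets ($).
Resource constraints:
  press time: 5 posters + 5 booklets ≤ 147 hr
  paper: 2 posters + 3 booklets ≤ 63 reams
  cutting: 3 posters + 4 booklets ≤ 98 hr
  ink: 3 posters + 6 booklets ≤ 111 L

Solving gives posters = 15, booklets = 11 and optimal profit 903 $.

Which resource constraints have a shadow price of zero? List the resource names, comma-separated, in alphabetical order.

press time: 130/147 (slack 17)
paper: 63/63 (binding)
cutting: 89/98 (slack 9)
ink: 111/111 (binding)
By complementary slackness, a constraint with positive slack has shadow price 0 → cutting, press time.

cutting, press time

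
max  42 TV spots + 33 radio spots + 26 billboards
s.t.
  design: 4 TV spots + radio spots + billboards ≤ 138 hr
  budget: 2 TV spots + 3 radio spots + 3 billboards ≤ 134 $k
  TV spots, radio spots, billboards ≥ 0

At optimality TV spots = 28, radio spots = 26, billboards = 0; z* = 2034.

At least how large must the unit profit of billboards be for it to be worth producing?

33

At the optimum: design uses 138 of 138 (binding); budget uses 134 of 134 (binding).
From A_Bᵀ y = c: 4·y_design + 2·y_budget = 42; 1·y_design + 3·y_budget = 33.
→ y_design = 6 and y_budget = 9.
billboards enters the basis when its profit ≥ yᵀa₃ = 6·1 + 9·3 = 33.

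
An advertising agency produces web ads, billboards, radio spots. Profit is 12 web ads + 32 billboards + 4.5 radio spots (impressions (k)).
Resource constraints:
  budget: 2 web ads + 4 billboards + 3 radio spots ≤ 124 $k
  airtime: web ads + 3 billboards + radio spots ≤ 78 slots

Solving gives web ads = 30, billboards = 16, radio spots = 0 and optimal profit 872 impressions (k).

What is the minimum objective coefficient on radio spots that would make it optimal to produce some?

14

Check each constraint at x*: budget 124/124 (tight); airtime 78/78 (tight).
From A_Bᵀ y = c: 2·y_budget + 1·y_airtime = 12; 4·y_budget + 3·y_airtime = 32.
Solving: y_budget = 2, y_airtime = 8.
radio spots enters the basis when its profit ≥ yᵀa₃ = 2·3 + 8·1 = 14.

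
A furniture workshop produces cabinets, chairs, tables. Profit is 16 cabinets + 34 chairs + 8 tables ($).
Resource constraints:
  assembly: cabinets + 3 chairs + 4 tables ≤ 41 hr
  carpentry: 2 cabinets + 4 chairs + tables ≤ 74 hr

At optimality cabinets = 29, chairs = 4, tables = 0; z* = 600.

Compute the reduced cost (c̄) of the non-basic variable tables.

-7

Both assembly and carpentry are binding at x*.
The binding rows give the dual system: 1·y_assembly + 2·y_carpentry = 16 and 3·y_assembly + 4·y_carpentry = 34.
This yields shadow prices y_assembly = 2, y_carpentry = 7.
Reduced cost of tables: c₃ − yᵀa₃ = 8 − (2·4 + 7·1) = 8 − 15 = -7.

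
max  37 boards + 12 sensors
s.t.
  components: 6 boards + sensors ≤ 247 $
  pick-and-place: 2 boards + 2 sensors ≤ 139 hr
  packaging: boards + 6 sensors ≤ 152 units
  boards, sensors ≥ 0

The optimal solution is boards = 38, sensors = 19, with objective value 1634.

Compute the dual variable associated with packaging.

1

At the optimum: components uses 247 of 247 (binding); pick-and-place uses 114 of 139 (slack = 25); packaging uses 152 of 152 (binding).
By complementary slackness, y = 0 for the non-binding constraint.
Dual feasibility on the basic columns requires 6·y_components + 1·y_packaging = 37, 1·y_components + 6·y_packaging = 12.
→ y_components = 6 and y_packaging = 1.
Shadow price of packaging = 1.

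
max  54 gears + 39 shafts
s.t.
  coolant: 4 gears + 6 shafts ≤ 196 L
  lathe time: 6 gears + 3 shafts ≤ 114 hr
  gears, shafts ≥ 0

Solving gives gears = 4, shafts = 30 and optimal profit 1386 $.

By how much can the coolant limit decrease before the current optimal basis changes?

Binding constraints: coolant, lathe time. The basis is B = [[4,6],[6,3]] with det -24.
Per unit decrease in coolant, x* moves by d = (0.125, -0.25).
The basis stays optimal until shafts reaches 0; allowable decrease = 120 L.

120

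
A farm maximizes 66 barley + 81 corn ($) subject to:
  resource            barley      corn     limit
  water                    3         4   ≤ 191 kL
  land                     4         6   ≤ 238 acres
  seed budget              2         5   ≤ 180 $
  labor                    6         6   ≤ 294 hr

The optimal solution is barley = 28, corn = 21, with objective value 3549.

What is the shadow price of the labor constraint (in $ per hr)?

6

Check each constraint at x*: water 168/191 (slack 23); land 238/238 (tight); seed budget 161/180 (slack 19); labor 294/294 (tight).
Since water, seed budget are not tight, their duals are 0.
The binding rows give the dual system: 4·y_land + 6·y_labor = 66 and 6·y_land + 6·y_labor = 81.
Solving: y_land = 7.5, y_labor = 6.
Shadow price of labor = 6.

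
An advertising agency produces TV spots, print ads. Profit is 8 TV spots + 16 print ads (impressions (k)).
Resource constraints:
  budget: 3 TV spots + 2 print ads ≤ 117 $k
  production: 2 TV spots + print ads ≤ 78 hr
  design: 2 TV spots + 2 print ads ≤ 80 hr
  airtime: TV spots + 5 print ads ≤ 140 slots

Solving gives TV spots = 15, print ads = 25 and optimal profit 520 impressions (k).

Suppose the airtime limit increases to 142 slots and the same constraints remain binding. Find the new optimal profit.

At the optimum: budget uses 95 of 117 (slack = 22); production uses 55 of 78 (slack = 23); design uses 80 of 80 (binding); airtime uses 140 of 140 (binding).
Since budget, production are not tight, their duals are 0.
From A_Bᵀ y = c: 2·y_design + 1·y_airtime = 8; 2·y_design + 5·y_airtime = 16.
Solving: y_design = 3, y_airtime = 2.
Δz = y_airtime·Δb = 2 × (2) = 4, so new z* = 520 + 4 = 524.

524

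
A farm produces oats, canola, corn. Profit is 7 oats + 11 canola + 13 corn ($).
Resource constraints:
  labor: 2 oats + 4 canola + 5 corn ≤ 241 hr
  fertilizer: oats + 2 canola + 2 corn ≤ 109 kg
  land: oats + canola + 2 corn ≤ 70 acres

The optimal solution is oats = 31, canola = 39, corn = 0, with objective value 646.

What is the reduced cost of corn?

-1

At the optimum: labor uses 218 of 241 (slack = 23); fertilizer uses 109 of 109 (binding); land uses 70 of 70 (binding).
By complementary slackness, y = 0 for the non-binding constraint.
The binding rows give the dual system: 1·y_fertilizer + 1·y_land = 7 and 2·y_fertilizer + 1·y_land = 11.
This yields shadow prices y_fertilizer = 4, y_land = 3.
Reduced cost of corn: c₃ − yᵀa₃ = 13 − (4·2 + 3·2) = 13 − 14 = -1.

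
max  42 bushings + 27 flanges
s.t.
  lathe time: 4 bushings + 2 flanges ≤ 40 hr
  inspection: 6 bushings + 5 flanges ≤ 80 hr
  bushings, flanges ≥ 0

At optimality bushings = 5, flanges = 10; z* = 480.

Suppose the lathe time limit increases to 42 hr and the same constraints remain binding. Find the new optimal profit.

492

Check each constraint at x*: lathe time 40/40 (tight); inspection 80/80 (tight).
Dual feasibility on the basic columns requires 4·y_lathe time + 6·y_inspection = 42, 2·y_lathe time + 5·y_inspection = 27.
→ y_lathe time = 6 and y_inspection = 3.
Δz = y_lathe time·Δb = 6 × (2) = 12, so new z* = 480 + 12 = 492.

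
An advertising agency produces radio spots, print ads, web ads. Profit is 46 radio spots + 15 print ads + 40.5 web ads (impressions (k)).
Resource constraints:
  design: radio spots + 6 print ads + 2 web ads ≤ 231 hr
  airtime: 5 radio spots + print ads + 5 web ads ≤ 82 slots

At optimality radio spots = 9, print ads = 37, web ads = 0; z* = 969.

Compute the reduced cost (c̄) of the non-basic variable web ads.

Both design and airtime are binding at x*.
From A_Bᵀ y = c: 1·y_design + 5·y_airtime = 46; 6·y_design + 1·y_airtime = 15.
→ y_design = 1 and y_airtime = 9.
Reduced cost of web ads: c₃ − yᵀa₃ = 40.5 − (1·2 + 9·5) = 40.5 − 47 = -6.5.

-6.5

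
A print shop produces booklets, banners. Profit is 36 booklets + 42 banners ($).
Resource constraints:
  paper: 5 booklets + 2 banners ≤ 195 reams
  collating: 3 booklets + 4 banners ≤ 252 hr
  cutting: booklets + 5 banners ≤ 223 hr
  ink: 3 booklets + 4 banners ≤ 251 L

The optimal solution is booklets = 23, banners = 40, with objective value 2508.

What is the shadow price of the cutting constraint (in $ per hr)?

6

At the optimum: paper uses 195 of 195 (binding); collating uses 229 of 252 (slack = 23); cutting uses 223 of 223 (binding); ink uses 229 of 251 (slack = 22).
Slack constraints have shadow price 0 (complementary slackness).
Dual feasibility on the basic columns requires 5·y_paper + 1·y_cutting = 36, 2·y_paper + 5·y_cutting = 42.
This yields shadow prices y_paper = 6, y_cutting = 6.
Shadow price of cutting = 6.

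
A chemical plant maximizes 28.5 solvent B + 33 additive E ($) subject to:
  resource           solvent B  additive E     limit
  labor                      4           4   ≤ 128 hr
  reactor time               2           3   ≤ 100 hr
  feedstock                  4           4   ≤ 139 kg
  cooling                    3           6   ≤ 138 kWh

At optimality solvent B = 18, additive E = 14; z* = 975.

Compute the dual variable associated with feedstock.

0

Check each constraint at x*: labor 128/128 (tight); reactor time 78/100 (slack 22); feedstock 128/139 (slack 11); cooling 138/138 (tight).
Slack constraints have shadow price 0 (complementary slackness).
Dual feasibility on the basic columns requires 4·y_labor + 3·y_cooling = 28.5, 4·y_labor + 6·y_cooling = 33.
This yields shadow prices y_labor = 6, y_cooling = 1.5.
Shadow price of feedstock = 0.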